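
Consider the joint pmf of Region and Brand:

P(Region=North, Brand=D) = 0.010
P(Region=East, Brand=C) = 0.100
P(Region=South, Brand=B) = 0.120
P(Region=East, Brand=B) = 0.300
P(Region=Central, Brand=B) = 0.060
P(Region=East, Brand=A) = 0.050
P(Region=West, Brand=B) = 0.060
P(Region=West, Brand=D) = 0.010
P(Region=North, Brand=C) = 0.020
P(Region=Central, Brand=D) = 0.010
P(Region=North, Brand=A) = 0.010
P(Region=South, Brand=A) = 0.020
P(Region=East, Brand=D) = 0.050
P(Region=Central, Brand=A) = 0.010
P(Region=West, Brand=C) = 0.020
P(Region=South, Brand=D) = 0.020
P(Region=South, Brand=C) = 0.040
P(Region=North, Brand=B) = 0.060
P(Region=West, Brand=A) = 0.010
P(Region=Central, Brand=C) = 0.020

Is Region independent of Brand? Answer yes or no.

Every cell satisfies P(Region,Brand) = P(Region)·P(Brand). For instance P(Region=West) = 0.100, P(Brand=C) = 0.200, and 0.100×0.200 = 0.020 matches the joint entry. So Region and Brand are independent.

yes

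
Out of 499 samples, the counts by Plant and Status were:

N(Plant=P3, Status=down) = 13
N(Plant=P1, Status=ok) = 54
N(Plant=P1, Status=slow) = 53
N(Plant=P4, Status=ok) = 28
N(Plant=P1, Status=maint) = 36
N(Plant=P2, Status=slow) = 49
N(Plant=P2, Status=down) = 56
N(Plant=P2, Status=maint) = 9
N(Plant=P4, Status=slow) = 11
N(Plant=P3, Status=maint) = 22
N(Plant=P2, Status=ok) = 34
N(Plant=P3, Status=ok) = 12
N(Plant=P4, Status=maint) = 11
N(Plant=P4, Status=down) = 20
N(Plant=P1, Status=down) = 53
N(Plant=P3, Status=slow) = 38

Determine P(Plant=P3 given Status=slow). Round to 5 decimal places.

Total with Status=slow: 53 + 49 + 38 + 11 = 151.
P(Plant=P3 | Status=slow) = 38/151 = 0.25166.

0.25166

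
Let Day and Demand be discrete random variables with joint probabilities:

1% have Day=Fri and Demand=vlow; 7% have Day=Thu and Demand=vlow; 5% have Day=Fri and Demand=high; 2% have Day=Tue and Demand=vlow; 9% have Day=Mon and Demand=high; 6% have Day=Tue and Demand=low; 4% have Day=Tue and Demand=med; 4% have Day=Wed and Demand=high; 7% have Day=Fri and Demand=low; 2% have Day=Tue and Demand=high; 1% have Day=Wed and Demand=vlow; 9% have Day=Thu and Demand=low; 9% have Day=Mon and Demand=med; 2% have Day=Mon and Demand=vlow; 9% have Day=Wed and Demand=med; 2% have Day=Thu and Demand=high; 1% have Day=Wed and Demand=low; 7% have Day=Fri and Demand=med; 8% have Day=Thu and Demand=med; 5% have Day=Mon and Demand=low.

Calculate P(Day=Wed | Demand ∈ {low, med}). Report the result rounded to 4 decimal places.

P(Demand=low) = 0.05 + 0.06 + 0.01 + 0.09 + 0.07 = 0.28.
P(Demand=med) = 0.09 + 0.04 + 0.09 + 0.08 + 0.07 = 0.37.
P(Demand ∈ {low, med}) = 0.28 + 0.37 = 0.65; P(Day=Wed, Demand ∈ {low, med}) = 0.01 + 0.09 = 0.10.
P(Day=Wed | Demand ∈ {low, med}) = 0.10/0.65 = 0.1538.

0.1538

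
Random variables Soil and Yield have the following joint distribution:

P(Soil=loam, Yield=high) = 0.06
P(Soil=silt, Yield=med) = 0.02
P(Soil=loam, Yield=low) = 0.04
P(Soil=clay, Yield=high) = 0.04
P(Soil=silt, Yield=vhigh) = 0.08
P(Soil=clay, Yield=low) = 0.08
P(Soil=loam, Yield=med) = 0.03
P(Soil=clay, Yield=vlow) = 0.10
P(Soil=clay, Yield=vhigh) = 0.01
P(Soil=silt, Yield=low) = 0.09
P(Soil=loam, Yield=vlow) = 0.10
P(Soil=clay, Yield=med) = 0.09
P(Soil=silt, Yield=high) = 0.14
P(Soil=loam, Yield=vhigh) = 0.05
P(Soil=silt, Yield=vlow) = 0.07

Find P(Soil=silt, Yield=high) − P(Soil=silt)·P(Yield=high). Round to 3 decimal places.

P(Soil=silt) = 0.07 + 0.09 + 0.02 + 0.14 + 0.08 = 0.40.
P(Yield=high) = 0.06 + 0.04 + 0.14 = 0.24.
P(Soil=silt, Yield=high) − P(Soil=silt)P(Yield=high) = 0.14 − 0.40×0.24 = 0.044.

0.044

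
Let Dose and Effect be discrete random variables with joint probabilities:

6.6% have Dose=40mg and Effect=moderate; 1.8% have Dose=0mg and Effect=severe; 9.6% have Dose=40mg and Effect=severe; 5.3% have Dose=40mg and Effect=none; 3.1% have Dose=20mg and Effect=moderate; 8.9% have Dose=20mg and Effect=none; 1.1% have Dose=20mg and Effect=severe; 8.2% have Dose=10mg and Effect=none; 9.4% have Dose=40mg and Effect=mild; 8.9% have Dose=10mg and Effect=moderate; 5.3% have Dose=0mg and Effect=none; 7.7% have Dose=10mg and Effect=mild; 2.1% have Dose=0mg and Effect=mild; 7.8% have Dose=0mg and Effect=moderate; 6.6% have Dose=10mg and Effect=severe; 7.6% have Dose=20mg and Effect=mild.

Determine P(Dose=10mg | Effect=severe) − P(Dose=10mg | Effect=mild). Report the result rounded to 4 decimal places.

0.0582

P(Effect=severe) = 0.018 + 0.066 + 0.011 + 0.096 = 0.191; P(Dose=10mg | Effect=severe) = 0.066/0.191 = 0.34555.
P(Effect=mild) = 0.021 + 0.077 + 0.076 + 0.094 = 0.268; P(Dose=10mg | Effect=mild) = 0.077/0.268 = 0.28731.
Difference = 0.0582.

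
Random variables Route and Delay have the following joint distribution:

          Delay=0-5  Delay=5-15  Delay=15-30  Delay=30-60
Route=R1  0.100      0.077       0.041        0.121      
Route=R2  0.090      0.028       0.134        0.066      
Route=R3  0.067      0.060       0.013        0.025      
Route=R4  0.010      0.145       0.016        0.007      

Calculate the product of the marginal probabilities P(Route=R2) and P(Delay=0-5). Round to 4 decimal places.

P(Route=R2) = 0.090 + 0.028 + 0.134 + 0.066 = 0.318.
P(Delay=0-5) = 0.100 + 0.090 + 0.067 + 0.010 = 0.267.
Product: 0.318 × 0.267 = 0.0849.

0.0849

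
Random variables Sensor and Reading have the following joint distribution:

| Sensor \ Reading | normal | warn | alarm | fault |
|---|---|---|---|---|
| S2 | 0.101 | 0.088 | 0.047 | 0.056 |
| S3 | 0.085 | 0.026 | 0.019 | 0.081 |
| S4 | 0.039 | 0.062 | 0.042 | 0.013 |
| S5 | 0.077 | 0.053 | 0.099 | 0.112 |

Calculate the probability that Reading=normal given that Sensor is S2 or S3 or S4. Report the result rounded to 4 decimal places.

0.3414

P(Sensor=S2) = 0.101 + 0.088 + 0.047 + 0.056 = 0.292.
P(Sensor=S3) = 0.085 + 0.026 + 0.019 + 0.081 = 0.211.
P(Sensor=S4) = 0.039 + 0.062 + 0.042 + 0.013 = 0.156.
P(Sensor ∈ {S2, S3, S4}) = 0.292 + 0.211 + 0.156 = 0.659; P(Reading=normal, Sensor ∈ {S2, S3, S4}) = 0.101 + 0.085 + 0.039 = 0.225.
P(Reading=normal | Sensor ∈ {S2, S3, S4}) = 0.225/0.659 = 0.3414.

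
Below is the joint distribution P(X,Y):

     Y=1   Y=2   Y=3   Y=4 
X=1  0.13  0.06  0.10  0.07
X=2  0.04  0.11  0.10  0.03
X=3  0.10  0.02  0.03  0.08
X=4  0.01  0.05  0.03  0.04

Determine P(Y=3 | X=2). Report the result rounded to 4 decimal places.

P(X=2) = 0.04 + 0.11 + 0.10 + 0.03 = 0.28.
P(Y=3 | X=2) = 0.10/0.28 = 0.3571.

0.3571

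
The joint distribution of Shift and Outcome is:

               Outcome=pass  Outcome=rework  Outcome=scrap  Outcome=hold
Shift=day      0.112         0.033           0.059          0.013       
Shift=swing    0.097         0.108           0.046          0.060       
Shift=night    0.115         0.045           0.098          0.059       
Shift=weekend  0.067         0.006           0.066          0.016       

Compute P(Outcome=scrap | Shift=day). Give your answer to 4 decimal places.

P(Shift=day) = 0.112 + 0.033 + 0.059 + 0.013 = 0.217.
P(Outcome=scrap | Shift=day) = 0.059/0.217 = 0.2719.

0.2719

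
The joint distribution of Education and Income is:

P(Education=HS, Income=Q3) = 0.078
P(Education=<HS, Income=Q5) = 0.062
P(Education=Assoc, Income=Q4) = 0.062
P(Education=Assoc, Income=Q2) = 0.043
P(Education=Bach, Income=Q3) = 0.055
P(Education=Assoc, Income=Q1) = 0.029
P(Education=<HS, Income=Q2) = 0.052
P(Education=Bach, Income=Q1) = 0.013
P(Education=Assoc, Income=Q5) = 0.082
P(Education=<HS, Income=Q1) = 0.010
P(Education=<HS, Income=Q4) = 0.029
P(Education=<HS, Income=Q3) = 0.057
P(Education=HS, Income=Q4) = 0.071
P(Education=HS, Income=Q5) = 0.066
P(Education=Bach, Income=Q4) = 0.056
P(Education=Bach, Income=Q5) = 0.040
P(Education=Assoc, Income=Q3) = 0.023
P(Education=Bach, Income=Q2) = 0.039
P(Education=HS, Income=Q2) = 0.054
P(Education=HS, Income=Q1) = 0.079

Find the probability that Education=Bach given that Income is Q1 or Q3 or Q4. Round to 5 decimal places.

0.22064

P(Income=Q1) = 0.010 + 0.079 + 0.029 + 0.013 = 0.131.
P(Income=Q3) = 0.057 + 0.078 + 0.023 + 0.055 = 0.213.
P(Income=Q4) = 0.029 + 0.071 + 0.062 + 0.056 = 0.218.
P(Income ∈ {Q1, Q3, Q4}) = 0.131 + 0.213 + 0.218 = 0.562; P(Education=Bach, Income ∈ {Q1, Q3, Q4}) = 0.013 + 0.055 + 0.056 = 0.124.
P(Education=Bach | Income ∈ {Q1, Q3, Q4}) = 0.124/0.562 = 0.22064.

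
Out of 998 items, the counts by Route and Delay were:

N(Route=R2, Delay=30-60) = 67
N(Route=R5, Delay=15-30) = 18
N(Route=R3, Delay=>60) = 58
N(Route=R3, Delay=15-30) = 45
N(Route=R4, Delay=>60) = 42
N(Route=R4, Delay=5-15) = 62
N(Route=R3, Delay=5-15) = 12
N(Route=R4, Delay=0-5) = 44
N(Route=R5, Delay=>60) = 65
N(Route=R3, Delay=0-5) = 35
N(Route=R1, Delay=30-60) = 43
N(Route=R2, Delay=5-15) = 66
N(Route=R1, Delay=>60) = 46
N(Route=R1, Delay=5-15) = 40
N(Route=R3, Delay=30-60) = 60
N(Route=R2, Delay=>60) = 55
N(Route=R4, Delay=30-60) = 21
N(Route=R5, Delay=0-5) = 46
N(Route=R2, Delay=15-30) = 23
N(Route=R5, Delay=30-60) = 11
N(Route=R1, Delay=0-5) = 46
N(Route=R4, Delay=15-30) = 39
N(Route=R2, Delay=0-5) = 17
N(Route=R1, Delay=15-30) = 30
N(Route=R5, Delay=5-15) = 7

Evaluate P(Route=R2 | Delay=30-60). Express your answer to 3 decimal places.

Total with Delay=30-60: 43 + 67 + 60 + 21 + 11 = 202.
P(Route=R2 | Delay=30-60) = 67/202 = 0.332.

0.332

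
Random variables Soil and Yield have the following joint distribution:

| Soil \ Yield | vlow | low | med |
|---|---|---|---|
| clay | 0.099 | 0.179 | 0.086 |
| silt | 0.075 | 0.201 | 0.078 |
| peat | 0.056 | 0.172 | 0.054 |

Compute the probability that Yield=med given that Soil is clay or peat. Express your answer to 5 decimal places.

0.21672

P(Soil=clay) = 0.099 + 0.179 + 0.086 = 0.364.
P(Soil=peat) = 0.056 + 0.172 + 0.054 = 0.282.
P(Soil ∈ {clay, peat}) = 0.364 + 0.282 = 0.646; P(Yield=med, Soil ∈ {clay, peat}) = 0.086 + 0.054 = 0.140.
P(Yield=med | Soil ∈ {clay, peat}) = 0.140/0.646 = 0.21672.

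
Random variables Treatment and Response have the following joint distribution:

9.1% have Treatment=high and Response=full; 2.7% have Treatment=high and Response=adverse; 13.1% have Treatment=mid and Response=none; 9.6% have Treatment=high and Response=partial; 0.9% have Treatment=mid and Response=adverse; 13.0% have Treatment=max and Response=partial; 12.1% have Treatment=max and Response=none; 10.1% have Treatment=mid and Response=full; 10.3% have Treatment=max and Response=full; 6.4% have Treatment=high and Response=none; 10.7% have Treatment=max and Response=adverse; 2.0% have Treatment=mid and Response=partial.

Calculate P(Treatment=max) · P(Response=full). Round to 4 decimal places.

P(Treatment=max) = 0.121 + 0.130 + 0.103 + 0.107 = 0.461.
P(Response=full) = 0.101 + 0.091 + 0.103 = 0.295.
Product: 0.461 × 0.295 = 0.1360.

0.1360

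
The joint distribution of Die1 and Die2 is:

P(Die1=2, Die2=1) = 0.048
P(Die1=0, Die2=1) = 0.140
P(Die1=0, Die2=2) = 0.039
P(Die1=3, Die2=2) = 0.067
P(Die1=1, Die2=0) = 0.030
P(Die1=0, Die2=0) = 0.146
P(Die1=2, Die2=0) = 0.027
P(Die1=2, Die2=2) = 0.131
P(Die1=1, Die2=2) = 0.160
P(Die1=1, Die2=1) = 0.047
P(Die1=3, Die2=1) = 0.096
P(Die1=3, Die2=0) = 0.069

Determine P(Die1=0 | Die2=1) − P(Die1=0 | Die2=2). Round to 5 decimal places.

0.32472

P(Die2=1) = 0.140 + 0.047 + 0.048 + 0.096 = 0.331; P(Die1=0 | Die2=1) = 0.140/0.331 = 0.422961.
P(Die2=2) = 0.039 + 0.160 + 0.131 + 0.067 = 0.397; P(Die1=0 | Die2=2) = 0.039/0.397 = 0.098237.
Difference = 0.32472.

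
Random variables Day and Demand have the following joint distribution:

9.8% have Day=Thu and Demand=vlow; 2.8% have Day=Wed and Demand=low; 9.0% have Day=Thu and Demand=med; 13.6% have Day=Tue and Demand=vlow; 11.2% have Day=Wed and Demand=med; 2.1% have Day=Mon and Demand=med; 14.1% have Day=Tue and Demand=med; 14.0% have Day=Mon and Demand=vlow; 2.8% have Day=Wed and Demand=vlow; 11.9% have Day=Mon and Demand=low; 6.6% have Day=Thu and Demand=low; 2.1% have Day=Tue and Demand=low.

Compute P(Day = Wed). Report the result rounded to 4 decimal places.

0.1680

P(Day=Wed) = 0.028 + 0.028 + 0.112 = 0.168.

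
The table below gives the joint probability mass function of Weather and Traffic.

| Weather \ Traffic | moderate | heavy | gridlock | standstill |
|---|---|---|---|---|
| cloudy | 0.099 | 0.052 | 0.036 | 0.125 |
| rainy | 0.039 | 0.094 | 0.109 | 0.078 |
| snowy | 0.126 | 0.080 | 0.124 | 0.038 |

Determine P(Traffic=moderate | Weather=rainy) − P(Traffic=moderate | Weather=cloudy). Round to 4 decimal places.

-0.1954

P(Weather=rainy) = 0.039 + 0.094 + 0.109 + 0.078 = 0.320; P(Traffic=moderate | Weather=rainy) = 0.039/0.320 = 0.12188.
P(Weather=cloudy) = 0.099 + 0.052 + 0.036 + 0.125 = 0.312; P(Traffic=moderate | Weather=cloudy) = 0.099/0.312 = 0.31731.
Difference = -0.1954.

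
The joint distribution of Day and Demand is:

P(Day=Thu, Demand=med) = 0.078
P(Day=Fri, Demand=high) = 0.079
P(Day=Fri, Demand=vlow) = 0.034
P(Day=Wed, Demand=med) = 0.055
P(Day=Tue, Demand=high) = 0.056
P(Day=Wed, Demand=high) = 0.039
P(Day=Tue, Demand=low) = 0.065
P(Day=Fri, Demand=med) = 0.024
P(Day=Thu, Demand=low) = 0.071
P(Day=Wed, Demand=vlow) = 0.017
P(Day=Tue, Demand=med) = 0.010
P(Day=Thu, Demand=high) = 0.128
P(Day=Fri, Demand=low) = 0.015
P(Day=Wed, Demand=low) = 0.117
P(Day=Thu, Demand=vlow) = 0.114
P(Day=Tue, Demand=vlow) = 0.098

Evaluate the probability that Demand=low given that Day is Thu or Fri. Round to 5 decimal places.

0.15838

P(Day=Thu) = 0.114 + 0.071 + 0.078 + 0.128 = 0.391.
P(Day=Fri) = 0.034 + 0.015 + 0.024 + 0.079 = 0.152.
P(Day ∈ {Thu, Fri}) = 0.391 + 0.152 = 0.543; P(Demand=low, Day ∈ {Thu, Fri}) = 0.071 + 0.015 = 0.086.
P(Demand=low | Day ∈ {Thu, Fri}) = 0.086/0.543 = 0.15838.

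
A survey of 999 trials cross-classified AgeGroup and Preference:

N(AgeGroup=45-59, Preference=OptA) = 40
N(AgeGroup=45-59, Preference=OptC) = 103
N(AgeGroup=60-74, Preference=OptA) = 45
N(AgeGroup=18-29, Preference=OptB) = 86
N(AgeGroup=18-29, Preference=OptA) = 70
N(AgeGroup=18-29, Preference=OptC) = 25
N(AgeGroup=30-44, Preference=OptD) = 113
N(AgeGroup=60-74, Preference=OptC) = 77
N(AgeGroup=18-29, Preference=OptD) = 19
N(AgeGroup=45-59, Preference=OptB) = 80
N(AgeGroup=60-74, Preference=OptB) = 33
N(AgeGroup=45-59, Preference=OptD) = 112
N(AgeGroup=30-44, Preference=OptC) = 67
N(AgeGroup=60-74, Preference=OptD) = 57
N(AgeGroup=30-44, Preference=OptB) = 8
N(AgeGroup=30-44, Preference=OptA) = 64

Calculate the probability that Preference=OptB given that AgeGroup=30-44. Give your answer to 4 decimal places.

0.0317

Total with AgeGroup=30-44: 64 + 8 + 67 + 113 = 252.
P(Preference=OptB | AgeGroup=30-44) = 8/252 = 0.0317.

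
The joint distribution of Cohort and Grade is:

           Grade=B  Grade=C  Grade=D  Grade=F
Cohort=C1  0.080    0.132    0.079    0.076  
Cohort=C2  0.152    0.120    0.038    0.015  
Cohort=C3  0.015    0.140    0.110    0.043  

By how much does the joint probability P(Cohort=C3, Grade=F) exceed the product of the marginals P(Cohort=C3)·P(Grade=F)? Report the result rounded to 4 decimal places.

P(Cohort=C3) = 0.015 + 0.140 + 0.110 + 0.043 = 0.308.
P(Grade=F) = 0.076 + 0.015 + 0.043 = 0.134.
P(Cohort=C3, Grade=F) − P(Cohort=C3)P(Grade=F) = 0.043 − 0.308×0.134 = 0.0017.

0.0017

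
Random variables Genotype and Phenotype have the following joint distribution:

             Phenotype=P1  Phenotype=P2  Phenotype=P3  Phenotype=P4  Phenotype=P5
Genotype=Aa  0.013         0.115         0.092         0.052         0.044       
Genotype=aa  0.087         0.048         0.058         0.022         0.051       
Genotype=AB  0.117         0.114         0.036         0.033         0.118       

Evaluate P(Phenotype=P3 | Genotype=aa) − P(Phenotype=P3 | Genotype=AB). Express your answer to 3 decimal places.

P(Genotype=aa) = 0.087 + 0.048 + 0.058 + 0.022 + 0.051 = 0.266; P(Phenotype=P3 | Genotype=aa) = 0.058/0.266 = 0.2180.
P(Genotype=AB) = 0.117 + 0.114 + 0.036 + 0.033 + 0.118 = 0.418; P(Phenotype=P3 | Genotype=AB) = 0.036/0.418 = 0.0861.
Difference = 0.132.

0.132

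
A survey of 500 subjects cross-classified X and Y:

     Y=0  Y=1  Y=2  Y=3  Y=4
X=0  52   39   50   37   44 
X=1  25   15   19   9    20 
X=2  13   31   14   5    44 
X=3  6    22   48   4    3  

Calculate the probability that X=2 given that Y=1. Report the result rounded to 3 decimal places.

0.290

Total with Y=1: 39 + 15 + 31 + 22 = 107.
P(X=2 | Y=1) = 31/107 = 0.290.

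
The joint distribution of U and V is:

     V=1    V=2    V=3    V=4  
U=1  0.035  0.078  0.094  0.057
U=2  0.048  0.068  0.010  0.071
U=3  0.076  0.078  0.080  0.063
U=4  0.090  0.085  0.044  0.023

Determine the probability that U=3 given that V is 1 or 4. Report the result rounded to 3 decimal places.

0.300

P(V=1) = 0.035 + 0.048 + 0.076 + 0.090 = 0.249.
P(V=4) = 0.057 + 0.071 + 0.063 + 0.023 = 0.214.
P(V ∈ {1, 4}) = 0.249 + 0.214 = 0.463; P(U=3, V ∈ {1, 4}) = 0.076 + 0.063 = 0.139.
P(U=3 | V ∈ {1, 4}) = 0.139/0.463 = 0.300.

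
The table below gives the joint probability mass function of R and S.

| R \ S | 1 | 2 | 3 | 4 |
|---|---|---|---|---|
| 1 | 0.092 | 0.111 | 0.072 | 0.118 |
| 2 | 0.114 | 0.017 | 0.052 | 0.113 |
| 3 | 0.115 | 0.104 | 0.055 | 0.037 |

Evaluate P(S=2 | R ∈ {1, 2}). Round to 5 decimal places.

P(R=1) = 0.092 + 0.111 + 0.072 + 0.118 = 0.393.
P(R=2) = 0.114 + 0.017 + 0.052 + 0.113 = 0.296.
P(R ∈ {1, 2}) = 0.393 + 0.296 = 0.689; P(S=2, R ∈ {1, 2}) = 0.111 + 0.017 = 0.128.
P(S=2 | R ∈ {1, 2}) = 0.128/0.689 = 0.18578.

0.18578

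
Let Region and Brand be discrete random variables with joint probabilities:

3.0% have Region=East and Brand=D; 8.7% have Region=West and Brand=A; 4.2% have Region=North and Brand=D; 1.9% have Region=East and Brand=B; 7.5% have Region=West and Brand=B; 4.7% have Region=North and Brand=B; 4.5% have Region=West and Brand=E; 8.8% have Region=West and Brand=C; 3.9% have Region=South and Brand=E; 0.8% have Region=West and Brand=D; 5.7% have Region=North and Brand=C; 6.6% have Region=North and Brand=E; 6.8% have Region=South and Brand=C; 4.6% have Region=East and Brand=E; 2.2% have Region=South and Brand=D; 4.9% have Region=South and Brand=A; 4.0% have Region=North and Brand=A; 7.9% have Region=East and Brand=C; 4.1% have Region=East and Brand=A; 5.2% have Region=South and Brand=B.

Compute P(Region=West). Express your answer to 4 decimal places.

P(Region=West) = 0.087 + 0.075 + 0.088 + 0.008 + 0.045 = 0.303.

0.3030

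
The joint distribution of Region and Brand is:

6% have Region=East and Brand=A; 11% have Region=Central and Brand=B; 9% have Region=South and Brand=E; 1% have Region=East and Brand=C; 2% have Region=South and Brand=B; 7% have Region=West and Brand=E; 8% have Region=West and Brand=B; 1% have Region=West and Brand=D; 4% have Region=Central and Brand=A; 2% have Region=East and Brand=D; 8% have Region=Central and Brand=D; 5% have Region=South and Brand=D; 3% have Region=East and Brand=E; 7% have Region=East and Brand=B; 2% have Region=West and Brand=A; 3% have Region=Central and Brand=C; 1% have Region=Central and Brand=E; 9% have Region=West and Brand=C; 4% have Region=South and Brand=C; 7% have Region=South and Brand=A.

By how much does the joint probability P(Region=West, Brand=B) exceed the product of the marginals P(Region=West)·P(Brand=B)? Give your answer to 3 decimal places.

P(Region=West) = 0.02 + 0.08 + 0.09 + 0.01 + 0.07 = 0.27.
P(Brand=B) = 0.02 + 0.07 + 0.08 + 0.11 = 0.28.
P(Region=West, Brand=B) − P(Region=West)P(Brand=B) = 0.08 − 0.27×0.28 = 0.004.

0.004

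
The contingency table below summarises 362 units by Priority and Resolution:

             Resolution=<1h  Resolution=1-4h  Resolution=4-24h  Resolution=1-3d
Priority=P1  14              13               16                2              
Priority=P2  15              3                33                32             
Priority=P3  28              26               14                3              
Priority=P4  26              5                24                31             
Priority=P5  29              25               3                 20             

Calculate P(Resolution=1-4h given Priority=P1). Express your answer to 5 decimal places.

Total with Priority=P1: 14 + 13 + 16 + 2 = 45.
P(Resolution=1-4h | Priority=P1) = 13/45 = 0.28889.

0.28889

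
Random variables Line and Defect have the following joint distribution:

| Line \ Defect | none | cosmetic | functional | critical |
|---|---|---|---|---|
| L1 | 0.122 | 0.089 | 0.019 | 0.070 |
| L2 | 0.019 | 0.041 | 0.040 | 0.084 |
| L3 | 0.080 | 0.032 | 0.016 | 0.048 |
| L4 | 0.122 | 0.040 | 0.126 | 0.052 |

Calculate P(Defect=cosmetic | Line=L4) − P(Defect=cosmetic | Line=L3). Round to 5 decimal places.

-0.06417

P(Line=L4) = 0.122 + 0.040 + 0.126 + 0.052 = 0.340; P(Defect=cosmetic | Line=L4) = 0.040/0.340 = 0.117647.
P(Line=L3) = 0.080 + 0.032 + 0.016 + 0.048 = 0.176; P(Defect=cosmetic | Line=L3) = 0.032/0.176 = 0.181818.
Difference = -0.06417.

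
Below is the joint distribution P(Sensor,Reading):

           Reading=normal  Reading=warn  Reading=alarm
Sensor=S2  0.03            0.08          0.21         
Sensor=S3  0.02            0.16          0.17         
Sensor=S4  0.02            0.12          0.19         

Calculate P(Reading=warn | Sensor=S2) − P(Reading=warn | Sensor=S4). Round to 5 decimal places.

P(Sensor=S2) = 0.03 + 0.08 + 0.21 = 0.32; P(Reading=warn | Sensor=S2) = 0.08/0.32 = 0.250000.
P(Sensor=S4) = 0.02 + 0.12 + 0.19 = 0.33; P(Reading=warn | Sensor=S4) = 0.12/0.33 = 0.363636.
Difference = -0.11364.

-0.11364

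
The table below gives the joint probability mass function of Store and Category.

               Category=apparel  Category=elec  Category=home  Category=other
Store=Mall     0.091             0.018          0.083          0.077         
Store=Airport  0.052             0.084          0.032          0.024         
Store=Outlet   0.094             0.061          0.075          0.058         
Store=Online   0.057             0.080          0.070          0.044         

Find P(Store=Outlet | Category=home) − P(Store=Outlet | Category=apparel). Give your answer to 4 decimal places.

-0.0313

P(Category=home) = 0.083 + 0.032 + 0.075 + 0.070 = 0.260; P(Store=Outlet | Category=home) = 0.075/0.260 = 0.28846.
P(Category=apparel) = 0.091 + 0.052 + 0.094 + 0.057 = 0.294; P(Store=Outlet | Category=apparel) = 0.094/0.294 = 0.31973.
Difference = -0.0313.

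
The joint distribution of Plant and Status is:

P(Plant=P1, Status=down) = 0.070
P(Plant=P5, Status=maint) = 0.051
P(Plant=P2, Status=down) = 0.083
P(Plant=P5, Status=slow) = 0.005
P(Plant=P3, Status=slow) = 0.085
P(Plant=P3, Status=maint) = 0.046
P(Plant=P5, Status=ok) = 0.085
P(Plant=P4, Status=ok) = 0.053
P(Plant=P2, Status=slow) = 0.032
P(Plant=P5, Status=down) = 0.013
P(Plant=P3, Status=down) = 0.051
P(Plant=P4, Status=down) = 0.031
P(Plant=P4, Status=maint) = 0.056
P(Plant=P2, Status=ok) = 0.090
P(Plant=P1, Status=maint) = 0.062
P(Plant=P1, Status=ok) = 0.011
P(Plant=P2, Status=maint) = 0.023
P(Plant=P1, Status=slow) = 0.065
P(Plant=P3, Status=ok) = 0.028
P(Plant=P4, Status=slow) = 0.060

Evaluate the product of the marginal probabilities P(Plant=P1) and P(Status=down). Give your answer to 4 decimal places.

P(Plant=P1) = 0.011 + 0.065 + 0.070 + 0.062 = 0.208.
P(Status=down) = 0.070 + 0.083 + 0.051 + 0.031 + 0.013 = 0.248.
Product: 0.208 × 0.248 = 0.0516.

0.0516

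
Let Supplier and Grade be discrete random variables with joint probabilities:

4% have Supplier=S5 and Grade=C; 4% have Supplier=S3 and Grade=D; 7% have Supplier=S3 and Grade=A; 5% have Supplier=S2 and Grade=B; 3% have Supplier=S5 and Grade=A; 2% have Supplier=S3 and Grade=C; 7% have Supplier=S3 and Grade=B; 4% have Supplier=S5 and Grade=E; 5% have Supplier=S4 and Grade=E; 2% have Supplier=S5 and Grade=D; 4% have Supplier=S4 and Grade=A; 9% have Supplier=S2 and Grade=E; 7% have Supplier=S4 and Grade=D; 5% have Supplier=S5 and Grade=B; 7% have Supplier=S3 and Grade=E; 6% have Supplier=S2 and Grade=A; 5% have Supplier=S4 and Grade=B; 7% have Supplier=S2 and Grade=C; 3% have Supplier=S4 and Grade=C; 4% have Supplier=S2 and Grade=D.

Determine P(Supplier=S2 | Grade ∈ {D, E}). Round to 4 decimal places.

0.3095

P(Grade=D) = 0.04 + 0.04 + 0.07 + 0.02 = 0.17.
P(Grade=E) = 0.09 + 0.07 + 0.05 + 0.04 = 0.25.
P(Grade ∈ {D, E}) = 0.17 + 0.25 = 0.42; P(Supplier=S2, Grade ∈ {D, E}) = 0.04 + 0.09 = 0.13.
P(Supplier=S2 | Grade ∈ {D, E}) = 0.13/0.42 = 0.3095.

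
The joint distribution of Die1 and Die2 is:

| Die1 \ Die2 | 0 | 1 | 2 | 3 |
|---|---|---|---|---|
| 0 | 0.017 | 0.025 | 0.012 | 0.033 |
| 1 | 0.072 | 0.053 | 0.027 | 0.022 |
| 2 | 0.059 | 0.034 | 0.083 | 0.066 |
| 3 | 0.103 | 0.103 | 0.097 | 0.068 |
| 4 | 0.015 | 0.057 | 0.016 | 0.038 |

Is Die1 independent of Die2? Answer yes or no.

P(Die1=2) = 0.242 and P(Die2=1) = 0.272, so their product is 0.06582, but P(Die1=2, Die2=1) = 0.034. Since these differ, Die1 and Die2 are not independent.

no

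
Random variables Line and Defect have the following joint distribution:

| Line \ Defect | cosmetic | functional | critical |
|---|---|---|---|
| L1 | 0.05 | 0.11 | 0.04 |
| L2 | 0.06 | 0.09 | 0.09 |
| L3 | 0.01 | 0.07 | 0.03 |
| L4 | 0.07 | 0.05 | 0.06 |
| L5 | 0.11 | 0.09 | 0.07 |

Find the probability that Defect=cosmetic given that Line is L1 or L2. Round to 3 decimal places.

P(Line=L1) = 0.05 + 0.11 + 0.04 = 0.20.
P(Line=L2) = 0.06 + 0.09 + 0.09 = 0.24.
P(Line ∈ {L1, L2}) = 0.20 + 0.24 = 0.44; P(Defect=cosmetic, Line ∈ {L1, L2}) = 0.05 + 0.06 = 0.11.
P(Defect=cosmetic | Line ∈ {L1, L2}) = 0.11/0.44 = 0.250.

0.250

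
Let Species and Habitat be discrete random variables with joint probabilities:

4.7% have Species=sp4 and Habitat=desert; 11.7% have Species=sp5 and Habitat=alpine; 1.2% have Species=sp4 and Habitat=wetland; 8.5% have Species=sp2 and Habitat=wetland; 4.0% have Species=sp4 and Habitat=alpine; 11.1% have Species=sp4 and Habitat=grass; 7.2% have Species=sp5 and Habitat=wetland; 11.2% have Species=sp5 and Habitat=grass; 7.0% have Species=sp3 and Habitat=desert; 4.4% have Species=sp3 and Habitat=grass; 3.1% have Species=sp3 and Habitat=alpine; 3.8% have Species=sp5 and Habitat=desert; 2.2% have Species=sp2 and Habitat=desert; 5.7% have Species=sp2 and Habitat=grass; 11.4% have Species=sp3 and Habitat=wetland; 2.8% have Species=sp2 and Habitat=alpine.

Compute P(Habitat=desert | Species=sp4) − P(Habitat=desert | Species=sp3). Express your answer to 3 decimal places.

-0.046

P(Species=sp4) = 0.111 + 0.012 + 0.047 + 0.040 = 0.210; P(Habitat=desert | Species=sp4) = 0.047/0.210 = 0.2238.
P(Species=sp3) = 0.044 + 0.114 + 0.070 + 0.031 = 0.259; P(Habitat=desert | Species=sp3) = 0.070/0.259 = 0.2703.
Difference = -0.046.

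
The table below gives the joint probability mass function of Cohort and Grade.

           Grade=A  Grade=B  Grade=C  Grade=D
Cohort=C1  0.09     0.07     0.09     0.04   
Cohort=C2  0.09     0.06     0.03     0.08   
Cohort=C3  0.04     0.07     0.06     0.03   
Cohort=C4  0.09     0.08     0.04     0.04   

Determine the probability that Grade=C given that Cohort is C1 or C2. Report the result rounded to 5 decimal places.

P(Cohort=C1) = 0.09 + 0.07 + 0.09 + 0.04 = 0.29.
P(Cohort=C2) = 0.09 + 0.06 + 0.03 + 0.08 = 0.26.
P(Cohort ∈ {C1, C2}) = 0.29 + 0.26 = 0.55; P(Grade=C, Cohort ∈ {C1, C2}) = 0.09 + 0.03 = 0.12.
P(Grade=C | Cohort ∈ {C1, C2}) = 0.12/0.55 = 0.21818.

0.21818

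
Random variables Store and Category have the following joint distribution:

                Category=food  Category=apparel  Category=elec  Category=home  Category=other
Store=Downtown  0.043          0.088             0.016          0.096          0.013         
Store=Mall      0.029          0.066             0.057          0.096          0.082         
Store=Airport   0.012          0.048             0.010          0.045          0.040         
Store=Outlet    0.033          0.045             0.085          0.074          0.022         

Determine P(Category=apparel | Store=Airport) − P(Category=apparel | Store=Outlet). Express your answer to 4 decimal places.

0.1359

P(Store=Airport) = 0.012 + 0.048 + 0.010 + 0.045 + 0.040 = 0.155; P(Category=apparel | Store=Airport) = 0.048/0.155 = 0.30968.
P(Store=Outlet) = 0.033 + 0.045 + 0.085 + 0.074 + 0.022 = 0.259; P(Category=apparel | Store=Outlet) = 0.045/0.259 = 0.17375.
Difference = 0.1359.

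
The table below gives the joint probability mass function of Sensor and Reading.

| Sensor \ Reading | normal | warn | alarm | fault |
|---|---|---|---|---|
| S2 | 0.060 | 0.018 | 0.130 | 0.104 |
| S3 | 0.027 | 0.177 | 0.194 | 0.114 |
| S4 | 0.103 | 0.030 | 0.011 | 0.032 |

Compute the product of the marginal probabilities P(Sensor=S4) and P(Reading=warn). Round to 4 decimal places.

0.0396

P(Sensor=S4) = 0.103 + 0.030 + 0.011 + 0.032 = 0.176.
P(Reading=warn) = 0.018 + 0.177 + 0.030 = 0.225.
Product: 0.176 × 0.225 = 0.0396.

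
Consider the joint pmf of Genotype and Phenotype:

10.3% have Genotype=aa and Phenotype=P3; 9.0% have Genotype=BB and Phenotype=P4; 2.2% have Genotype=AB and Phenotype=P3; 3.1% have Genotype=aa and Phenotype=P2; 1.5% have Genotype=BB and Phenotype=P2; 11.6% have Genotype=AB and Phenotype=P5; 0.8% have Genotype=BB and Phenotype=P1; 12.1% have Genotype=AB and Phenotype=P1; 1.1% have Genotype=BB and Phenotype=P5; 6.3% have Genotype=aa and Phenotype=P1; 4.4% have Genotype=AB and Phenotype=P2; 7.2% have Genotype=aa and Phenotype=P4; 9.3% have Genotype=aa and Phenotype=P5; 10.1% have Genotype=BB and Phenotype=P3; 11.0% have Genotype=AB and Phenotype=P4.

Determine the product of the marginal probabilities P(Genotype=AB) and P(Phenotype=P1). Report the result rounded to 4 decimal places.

0.0793

P(Genotype=AB) = 0.121 + 0.044 + 0.022 + 0.110 + 0.116 = 0.413.
P(Phenotype=P1) = 0.063 + 0.121 + 0.008 = 0.192.
Product: 0.413 × 0.192 = 0.0793.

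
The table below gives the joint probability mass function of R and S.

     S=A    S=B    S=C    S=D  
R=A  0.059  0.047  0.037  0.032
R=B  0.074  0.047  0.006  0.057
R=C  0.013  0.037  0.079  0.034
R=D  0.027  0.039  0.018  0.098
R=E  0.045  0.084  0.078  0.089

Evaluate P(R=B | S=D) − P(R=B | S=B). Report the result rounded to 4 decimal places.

P(S=D) = 0.032 + 0.057 + 0.034 + 0.098 + 0.089 = 0.310; P(R=B | S=D) = 0.057/0.310 = 0.18387.
P(S=B) = 0.047 + 0.047 + 0.037 + 0.039 + 0.084 = 0.254; P(R=B | S=B) = 0.047/0.254 = 0.18504.
Difference = -0.0012.

-0.0012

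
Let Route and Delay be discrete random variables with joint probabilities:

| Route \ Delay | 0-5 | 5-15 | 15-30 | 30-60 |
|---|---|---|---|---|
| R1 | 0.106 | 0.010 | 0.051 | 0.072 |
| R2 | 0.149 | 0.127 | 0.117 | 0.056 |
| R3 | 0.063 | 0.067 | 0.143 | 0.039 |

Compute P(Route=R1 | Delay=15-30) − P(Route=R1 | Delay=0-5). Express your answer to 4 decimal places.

-0.1693

P(Delay=15-30) = 0.051 + 0.117 + 0.143 = 0.311; P(Route=R1 | Delay=15-30) = 0.051/0.311 = 0.16399.
P(Delay=0-5) = 0.106 + 0.149 + 0.063 = 0.318; P(Route=R1 | Delay=0-5) = 0.106/0.318 = 0.33333.
Difference = -0.1693.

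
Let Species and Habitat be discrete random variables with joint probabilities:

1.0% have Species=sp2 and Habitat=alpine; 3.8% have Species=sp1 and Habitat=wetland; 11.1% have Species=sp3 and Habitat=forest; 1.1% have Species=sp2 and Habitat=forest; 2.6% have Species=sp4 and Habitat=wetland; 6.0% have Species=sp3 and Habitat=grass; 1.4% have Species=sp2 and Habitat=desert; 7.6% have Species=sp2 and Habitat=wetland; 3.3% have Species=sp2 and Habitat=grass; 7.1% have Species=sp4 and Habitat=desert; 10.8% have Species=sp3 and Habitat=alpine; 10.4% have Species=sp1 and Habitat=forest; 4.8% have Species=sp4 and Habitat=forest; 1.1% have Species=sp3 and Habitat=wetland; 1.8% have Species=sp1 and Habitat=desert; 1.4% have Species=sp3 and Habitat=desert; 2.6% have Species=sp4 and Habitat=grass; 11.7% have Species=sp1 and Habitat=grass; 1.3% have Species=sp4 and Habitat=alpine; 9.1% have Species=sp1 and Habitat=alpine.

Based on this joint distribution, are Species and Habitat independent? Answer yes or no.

P(Species=sp2) = 0.144 and P(Habitat=wetland) = 0.151, so their product is 0.02174, but P(Species=sp2, Habitat=wetland) = 0.076. Since these differ, Species and Habitat are not independent.

no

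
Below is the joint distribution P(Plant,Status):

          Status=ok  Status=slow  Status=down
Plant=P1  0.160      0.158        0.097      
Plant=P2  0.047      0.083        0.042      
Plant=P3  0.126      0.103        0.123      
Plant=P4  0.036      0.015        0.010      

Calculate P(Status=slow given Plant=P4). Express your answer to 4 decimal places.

P(Plant=P4) = 0.036 + 0.015 + 0.010 = 0.061.
P(Status=slow | Plant=P4) = 0.015/0.061 = 0.2459.

0.2459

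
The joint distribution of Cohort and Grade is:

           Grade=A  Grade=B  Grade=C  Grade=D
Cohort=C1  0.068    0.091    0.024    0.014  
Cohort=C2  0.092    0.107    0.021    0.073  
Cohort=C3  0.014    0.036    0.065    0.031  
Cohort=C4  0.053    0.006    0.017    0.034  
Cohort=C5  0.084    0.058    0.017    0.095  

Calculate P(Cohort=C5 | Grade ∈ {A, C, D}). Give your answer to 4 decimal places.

P(Grade=A) = 0.068 + 0.092 + 0.014 + 0.053 + 0.084 = 0.311.
P(Grade=C) = 0.024 + 0.021 + 0.065 + 0.017 + 0.017 = 0.144.
P(Grade=D) = 0.014 + 0.073 + 0.031 + 0.034 + 0.095 = 0.247.
P(Grade ∈ {A, C, D}) = 0.311 + 0.144 + 0.247 = 0.702; P(Cohort=C5, Grade ∈ {A, C, D}) = 0.084 + 0.017 + 0.095 = 0.196.
P(Cohort=C5 | Grade ∈ {A, C, D}) = 0.196/0.702 = 0.2792.

0.2792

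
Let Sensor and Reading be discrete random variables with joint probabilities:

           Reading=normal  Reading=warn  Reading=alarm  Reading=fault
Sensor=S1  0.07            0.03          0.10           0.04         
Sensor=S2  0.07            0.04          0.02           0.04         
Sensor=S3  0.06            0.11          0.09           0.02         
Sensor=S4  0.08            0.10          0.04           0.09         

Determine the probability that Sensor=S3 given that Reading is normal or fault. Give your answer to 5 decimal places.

P(Reading=normal) = 0.07 + 0.07 + 0.06 + 0.08 = 0.28.
P(Reading=fault) = 0.04 + 0.04 + 0.02 + 0.09 = 0.19.
P(Reading ∈ {normal, fault}) = 0.28 + 0.19 = 0.47; P(Sensor=S3, Reading ∈ {normal, fault}) = 0.06 + 0.02 = 0.08.
P(Sensor=S3 | Reading ∈ {normal, fault}) = 0.08/0.47 = 0.17021.

0.17021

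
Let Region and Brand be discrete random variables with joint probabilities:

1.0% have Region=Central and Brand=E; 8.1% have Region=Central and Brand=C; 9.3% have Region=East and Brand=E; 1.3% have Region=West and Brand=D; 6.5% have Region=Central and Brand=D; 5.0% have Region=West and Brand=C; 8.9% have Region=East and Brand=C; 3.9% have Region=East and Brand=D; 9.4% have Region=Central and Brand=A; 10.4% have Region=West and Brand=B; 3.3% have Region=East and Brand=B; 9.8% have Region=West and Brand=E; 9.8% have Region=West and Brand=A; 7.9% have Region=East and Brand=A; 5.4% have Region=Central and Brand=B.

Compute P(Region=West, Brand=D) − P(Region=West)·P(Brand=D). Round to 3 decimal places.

-0.029

P(Region=West) = 0.098 + 0.104 + 0.050 + 0.013 + 0.098 = 0.363.
P(Brand=D) = 0.039 + 0.013 + 0.065 = 0.117.
P(Region=West, Brand=D) − P(Region=West)P(Brand=D) = 0.013 − 0.363×0.117 = -0.029.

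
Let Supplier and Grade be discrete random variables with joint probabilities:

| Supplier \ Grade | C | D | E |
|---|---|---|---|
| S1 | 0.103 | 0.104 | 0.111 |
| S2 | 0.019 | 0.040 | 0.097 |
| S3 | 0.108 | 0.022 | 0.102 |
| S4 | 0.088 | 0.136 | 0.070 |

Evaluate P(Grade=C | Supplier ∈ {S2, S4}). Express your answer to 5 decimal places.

P(Supplier=S2) = 0.019 + 0.040 + 0.097 = 0.156.
P(Supplier=S4) = 0.088 + 0.136 + 0.070 = 0.294.
P(Supplier ∈ {S2, S4}) = 0.156 + 0.294 = 0.450; P(Grade=C, Supplier ∈ {S2, S4}) = 0.019 + 0.088 = 0.107.
P(Grade=C | Supplier ∈ {S2, S4}) = 0.107/0.450 = 0.23778.

0.23778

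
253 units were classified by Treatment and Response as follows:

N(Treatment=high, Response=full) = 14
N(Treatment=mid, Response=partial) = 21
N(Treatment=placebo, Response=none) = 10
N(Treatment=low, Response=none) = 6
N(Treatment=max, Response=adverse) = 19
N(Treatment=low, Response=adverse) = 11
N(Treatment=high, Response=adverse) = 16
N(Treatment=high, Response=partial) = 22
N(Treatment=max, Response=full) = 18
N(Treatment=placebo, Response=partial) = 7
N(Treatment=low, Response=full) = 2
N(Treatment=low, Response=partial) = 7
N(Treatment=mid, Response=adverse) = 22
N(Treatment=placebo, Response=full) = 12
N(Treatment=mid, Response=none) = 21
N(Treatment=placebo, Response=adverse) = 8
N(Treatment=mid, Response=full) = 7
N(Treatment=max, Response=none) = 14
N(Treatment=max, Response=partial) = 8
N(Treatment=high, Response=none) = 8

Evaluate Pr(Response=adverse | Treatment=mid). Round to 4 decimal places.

0.3099

Total with Treatment=mid: 21 + 21 + 7 + 22 = 71.
P(Response=adverse | Treatment=mid) = 22/71 = 0.3099.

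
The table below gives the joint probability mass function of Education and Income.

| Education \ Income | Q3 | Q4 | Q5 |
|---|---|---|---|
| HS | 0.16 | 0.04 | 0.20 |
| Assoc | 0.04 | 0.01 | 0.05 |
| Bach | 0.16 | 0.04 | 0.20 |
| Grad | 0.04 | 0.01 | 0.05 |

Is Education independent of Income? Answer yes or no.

yes

Every cell satisfies P(Education,Income) = P(Education)·P(Income). For instance P(Education=Grad) = 0.10, P(Income=Q5) = 0.50, and 0.10×0.50 = 0.05 matches the joint entry. So Education and Income are independent.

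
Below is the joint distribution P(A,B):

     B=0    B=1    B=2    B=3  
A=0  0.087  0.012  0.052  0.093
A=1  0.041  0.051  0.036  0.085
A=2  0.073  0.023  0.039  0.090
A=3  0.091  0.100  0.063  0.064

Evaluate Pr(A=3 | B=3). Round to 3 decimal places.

P(B=3) = 0.093 + 0.085 + 0.090 + 0.064 = 0.332.
P(A=3 | B=3) = 0.064/0.332 = 0.193.

0.193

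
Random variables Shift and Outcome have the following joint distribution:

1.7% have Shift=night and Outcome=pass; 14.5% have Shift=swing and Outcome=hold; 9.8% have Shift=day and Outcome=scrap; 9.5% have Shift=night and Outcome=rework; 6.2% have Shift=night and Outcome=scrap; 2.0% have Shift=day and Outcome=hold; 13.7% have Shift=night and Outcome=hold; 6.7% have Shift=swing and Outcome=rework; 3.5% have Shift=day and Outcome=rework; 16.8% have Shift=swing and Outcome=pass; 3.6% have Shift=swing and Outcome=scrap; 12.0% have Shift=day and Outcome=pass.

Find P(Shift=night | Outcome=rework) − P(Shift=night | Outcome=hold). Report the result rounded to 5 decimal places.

0.02859

P(Outcome=rework) = 0.035 + 0.067 + 0.095 = 0.197; P(Shift=night | Outcome=rework) = 0.095/0.197 = 0.482234.
P(Outcome=hold) = 0.020 + 0.145 + 0.137 = 0.302; P(Shift=night | Outcome=hold) = 0.137/0.302 = 0.453642.
Difference = 0.02859.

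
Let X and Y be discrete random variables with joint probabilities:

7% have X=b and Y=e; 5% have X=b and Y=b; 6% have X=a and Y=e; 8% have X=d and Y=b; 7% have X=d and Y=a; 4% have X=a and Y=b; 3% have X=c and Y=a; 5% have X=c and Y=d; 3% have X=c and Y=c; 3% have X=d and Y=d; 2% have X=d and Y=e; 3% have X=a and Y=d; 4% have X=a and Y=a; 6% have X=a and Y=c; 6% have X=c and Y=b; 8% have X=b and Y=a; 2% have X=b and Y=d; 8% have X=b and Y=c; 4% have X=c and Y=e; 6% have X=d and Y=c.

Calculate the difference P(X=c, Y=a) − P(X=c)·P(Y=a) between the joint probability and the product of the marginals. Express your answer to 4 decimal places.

P(X=c) = 0.03 + 0.06 + 0.03 + 0.05 + 0.04 = 0.21.
P(Y=a) = 0.04 + 0.08 + 0.03 + 0.07 = 0.22.
P(X=c, Y=a) − P(X=c)P(Y=a) = 0.03 − 0.21×0.22 = -0.0162.

-0.0162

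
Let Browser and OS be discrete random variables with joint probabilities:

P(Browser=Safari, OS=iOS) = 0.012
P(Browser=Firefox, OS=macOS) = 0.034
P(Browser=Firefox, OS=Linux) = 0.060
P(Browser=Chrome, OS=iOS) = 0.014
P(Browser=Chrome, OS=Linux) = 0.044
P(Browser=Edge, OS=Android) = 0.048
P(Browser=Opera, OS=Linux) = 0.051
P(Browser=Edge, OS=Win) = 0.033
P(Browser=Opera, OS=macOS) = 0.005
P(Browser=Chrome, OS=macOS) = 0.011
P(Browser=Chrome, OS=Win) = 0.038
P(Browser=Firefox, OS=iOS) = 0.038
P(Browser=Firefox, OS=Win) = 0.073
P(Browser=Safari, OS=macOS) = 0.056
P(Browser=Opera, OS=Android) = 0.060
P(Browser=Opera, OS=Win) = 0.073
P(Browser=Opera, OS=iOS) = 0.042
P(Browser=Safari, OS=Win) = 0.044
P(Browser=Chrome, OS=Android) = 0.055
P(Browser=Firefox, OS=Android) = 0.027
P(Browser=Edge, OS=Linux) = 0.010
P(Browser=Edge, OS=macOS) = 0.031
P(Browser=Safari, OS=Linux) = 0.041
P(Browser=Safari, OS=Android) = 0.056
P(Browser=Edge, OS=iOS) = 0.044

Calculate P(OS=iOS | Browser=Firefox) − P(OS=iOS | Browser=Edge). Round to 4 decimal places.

P(Browser=Firefox) = 0.073 + 0.034 + 0.060 + 0.038 + 0.027 = 0.232; P(OS=iOS | Browser=Firefox) = 0.038/0.232 = 0.16379.
P(Browser=Edge) = 0.033 + 0.031 + 0.010 + 0.044 + 0.048 = 0.166; P(OS=iOS | Browser=Edge) = 0.044/0.166 = 0.26506.
Difference = -0.1013.

-0.1013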